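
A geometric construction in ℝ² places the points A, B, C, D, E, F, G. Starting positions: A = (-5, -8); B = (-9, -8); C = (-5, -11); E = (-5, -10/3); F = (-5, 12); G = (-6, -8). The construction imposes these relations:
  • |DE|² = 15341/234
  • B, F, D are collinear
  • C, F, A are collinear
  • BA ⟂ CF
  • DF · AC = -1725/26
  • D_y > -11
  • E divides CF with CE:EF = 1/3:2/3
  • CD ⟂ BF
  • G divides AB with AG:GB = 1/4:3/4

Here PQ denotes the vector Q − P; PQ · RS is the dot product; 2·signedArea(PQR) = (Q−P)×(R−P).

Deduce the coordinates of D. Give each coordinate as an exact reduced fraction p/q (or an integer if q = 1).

D = (-245/26, -263/26)

1. D_x = -245/26  [B, F, D are collinear ∩ CD ⟂ BF]
2. D_y = -263/26  [B, F, D are collinear ∩ CD ⟂ BF]
   → D = (-245/26, -263/26)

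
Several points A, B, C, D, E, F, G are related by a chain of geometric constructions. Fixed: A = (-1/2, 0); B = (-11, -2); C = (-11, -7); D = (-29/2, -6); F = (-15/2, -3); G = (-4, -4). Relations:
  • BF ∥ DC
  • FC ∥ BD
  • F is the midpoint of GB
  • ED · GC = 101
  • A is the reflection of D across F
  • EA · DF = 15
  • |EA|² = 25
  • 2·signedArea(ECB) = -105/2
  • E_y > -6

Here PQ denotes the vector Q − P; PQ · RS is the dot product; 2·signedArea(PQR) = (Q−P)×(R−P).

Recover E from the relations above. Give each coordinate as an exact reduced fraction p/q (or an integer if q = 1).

E = (-1/2, -5)

1. E_x = -1/2  [2·signedArea(ECB) = -105/2 ∩ EA · DF = 15]
2. E_y = -5  [2·signedArea(ECB) = -105/2 ∩ EA · DF = 15]
   → E = (-1/2, -5)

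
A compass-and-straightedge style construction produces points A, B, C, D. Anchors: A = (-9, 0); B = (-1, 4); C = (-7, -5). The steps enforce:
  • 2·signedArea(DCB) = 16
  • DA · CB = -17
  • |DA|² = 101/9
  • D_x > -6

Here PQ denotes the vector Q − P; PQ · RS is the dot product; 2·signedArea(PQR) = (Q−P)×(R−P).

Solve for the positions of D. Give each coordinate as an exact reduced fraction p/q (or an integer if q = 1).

1. D_x = -17/3  [2·signedArea(DCB) = 16 ∩ DA · CB = -17]
2. D_y = -1/3  [2·signedArea(DCB) = 16 ∩ DA · CB = -17]
   → D = (-17/3, -1/3)

D = (-17/3, -1/3)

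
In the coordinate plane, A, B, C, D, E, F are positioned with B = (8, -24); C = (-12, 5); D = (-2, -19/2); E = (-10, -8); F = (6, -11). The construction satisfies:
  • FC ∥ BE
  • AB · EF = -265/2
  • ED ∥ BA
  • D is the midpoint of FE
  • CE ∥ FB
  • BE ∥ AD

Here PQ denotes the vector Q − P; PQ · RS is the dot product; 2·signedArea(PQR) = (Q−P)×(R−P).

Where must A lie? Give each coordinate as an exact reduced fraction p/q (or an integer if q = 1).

1. A_x = 16  [BE ∥ AD ∩ ED ∥ BA]
2. A_y = -51/2  [BE ∥ AD ∩ ED ∥ BA]
   → A = (16, -51/2)

A = (16, -51/2)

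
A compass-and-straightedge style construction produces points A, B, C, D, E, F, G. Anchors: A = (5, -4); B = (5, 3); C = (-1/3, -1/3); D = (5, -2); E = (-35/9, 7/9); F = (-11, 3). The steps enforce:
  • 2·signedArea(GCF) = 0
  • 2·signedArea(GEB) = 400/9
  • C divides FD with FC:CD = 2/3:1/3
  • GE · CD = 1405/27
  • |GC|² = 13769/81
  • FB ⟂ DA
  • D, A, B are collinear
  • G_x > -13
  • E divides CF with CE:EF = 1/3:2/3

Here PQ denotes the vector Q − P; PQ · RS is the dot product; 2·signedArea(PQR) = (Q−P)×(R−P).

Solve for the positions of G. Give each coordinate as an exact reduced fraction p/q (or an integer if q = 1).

1. G_x = -115/9  [2·signedArea(GCF) = 0 ∩ 2·signedArea(GEB) = 400/9]
2. G_y = 32/9  [2·signedArea(GCF) = 0 ∩ 2·signedArea(GEB) = 400/9]
   → G = (-115/9, 32/9)

G = (-115/9, 32/9)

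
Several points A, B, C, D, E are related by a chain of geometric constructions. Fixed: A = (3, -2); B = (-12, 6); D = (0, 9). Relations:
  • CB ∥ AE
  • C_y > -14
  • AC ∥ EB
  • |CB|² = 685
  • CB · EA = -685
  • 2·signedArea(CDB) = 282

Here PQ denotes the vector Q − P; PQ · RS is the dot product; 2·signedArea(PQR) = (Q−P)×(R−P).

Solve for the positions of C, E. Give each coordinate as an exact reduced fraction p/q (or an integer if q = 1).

1. C_x = 6  [line 3·x + -12·y + -174 = 0 ∩ |CB|² = 685]
2. C_y = -13  [line 3·x + -12·y + -174 = 0 ∩ |CB|² = 685]
   → C = (6, -13)
3. E_x = -15  [CB · EA = -685 ∩ AC ∥ EB]
4. E_y = 17  [CB · EA = -685 ∩ AC ∥ EB]
   → E = (-15, 17)

C = (6, -13)
E = (-15, 17)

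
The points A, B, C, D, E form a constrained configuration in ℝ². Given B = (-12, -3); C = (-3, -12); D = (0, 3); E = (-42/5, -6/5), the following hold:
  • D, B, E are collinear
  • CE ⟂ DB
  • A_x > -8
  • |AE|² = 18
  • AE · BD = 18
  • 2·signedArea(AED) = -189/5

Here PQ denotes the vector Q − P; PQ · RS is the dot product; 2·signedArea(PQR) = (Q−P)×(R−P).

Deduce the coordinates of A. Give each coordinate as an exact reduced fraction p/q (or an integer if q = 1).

A = (-39/5, -27/5)

1. A_x = -39/5  [2·signedArea(AED) = -189/5 ∩ AE · BD = 18]
2. A_y = -27/5  [2·signedArea(AED) = -189/5 ∩ AE · BD = 18]
   → A = (-39/5, -27/5)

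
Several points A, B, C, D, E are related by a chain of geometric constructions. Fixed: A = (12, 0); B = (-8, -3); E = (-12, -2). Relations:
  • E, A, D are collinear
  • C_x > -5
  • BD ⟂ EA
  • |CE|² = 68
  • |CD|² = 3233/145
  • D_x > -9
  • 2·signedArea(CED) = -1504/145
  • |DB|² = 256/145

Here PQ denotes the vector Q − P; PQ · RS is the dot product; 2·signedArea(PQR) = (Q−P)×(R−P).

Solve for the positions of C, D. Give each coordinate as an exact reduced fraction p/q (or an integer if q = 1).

1. D_x = -1176/145  [E, A, D are collinear ∩ BD ⟂ EA]
2. D_y = -243/145  [E, A, D are collinear ∩ BD ⟂ EA]
   → D = (-1176/145, -243/145)
3. C_x = -4  [line -47/145·x + 564/145·y + 2068/145 = 0 ∩ |CD|² = 3233/145]
4. C_y = -4  [line -47/145·x + 564/145·y + 2068/145 = 0 ∩ |CD|² = 3233/145]
   → C = (-4, -4)

C = (-4, -4)
D = (-1176/145, -243/145)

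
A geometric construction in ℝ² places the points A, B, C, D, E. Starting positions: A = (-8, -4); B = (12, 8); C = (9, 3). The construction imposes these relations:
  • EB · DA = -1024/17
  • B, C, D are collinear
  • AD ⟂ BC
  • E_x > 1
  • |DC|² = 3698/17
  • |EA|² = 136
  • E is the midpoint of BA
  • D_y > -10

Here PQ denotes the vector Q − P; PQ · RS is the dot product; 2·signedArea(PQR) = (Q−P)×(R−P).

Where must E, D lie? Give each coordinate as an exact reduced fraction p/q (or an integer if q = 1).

D = (24/17, -164/17)
E = (2, 2)

1. E_x = 2  [E is the midpoint of BA]
2. E_y = 2  [E is the midpoint of BA]
   → E = (2, 2)
3. D_x = 24/17  [B, C, D are collinear ∩ AD ⟂ BC]
4. D_y = -164/17  [B, C, D are collinear ∩ AD ⟂ BC]
   → D = (24/17, -164/17)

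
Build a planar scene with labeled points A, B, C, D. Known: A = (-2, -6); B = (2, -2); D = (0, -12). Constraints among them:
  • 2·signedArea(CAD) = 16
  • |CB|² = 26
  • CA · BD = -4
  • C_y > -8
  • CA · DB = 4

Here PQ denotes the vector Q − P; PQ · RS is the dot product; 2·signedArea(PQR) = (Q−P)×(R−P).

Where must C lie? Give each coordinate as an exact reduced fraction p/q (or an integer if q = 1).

C = (1, -7)

1. C_x = 1  [CA · DB = 4 ∩ 2·signedArea(CAD) = 16]
2. C_y = -7  [CA · DB = 4 ∩ 2·signedArea(CAD) = 16]
   → C = (1, -7)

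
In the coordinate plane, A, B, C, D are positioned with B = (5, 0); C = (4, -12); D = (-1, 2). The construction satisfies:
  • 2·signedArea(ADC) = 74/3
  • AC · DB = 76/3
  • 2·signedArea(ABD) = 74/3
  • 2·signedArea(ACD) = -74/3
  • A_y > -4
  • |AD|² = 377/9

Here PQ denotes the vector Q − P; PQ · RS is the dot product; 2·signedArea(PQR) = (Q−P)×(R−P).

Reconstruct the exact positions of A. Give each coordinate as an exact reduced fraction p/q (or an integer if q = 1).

A = (8/3, -10/3)

1. A_x = 8/3  [2·signedArea(ACD) = -74/3 ∩ 2·signedArea(ABD) = 74/3]
2. A_y = -10/3  [2·signedArea(ACD) = -74/3 ∩ 2·signedArea(ABD) = 74/3]
   → A = (8/3, -10/3)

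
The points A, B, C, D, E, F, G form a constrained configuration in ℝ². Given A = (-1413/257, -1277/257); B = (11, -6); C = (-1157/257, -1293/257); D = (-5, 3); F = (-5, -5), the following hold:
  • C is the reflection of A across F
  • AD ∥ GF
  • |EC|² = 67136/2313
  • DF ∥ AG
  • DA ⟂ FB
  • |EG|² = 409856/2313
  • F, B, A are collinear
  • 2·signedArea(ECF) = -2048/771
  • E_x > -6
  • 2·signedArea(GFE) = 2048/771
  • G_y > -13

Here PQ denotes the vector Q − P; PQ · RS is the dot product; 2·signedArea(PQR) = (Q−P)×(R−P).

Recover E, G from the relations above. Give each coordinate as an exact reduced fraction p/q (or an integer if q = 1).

E = (-5, 1/3)
G = (-1413/257, -3333/257)

1. G_x = -1413/257  [AD ∥ GF ∩ DF ∥ AG]
2. G_y = -3333/257  [AD ∥ GF ∩ DF ∥ AG]
   → G = (-1413/257, -3333/257)
3. E_x = -5  [2·signedArea(ECF) = -2048/771 ∩ 2·signedArea(GFE) = 2048/771]
4. E_y = 1/3  [2·signedArea(ECF) = -2048/771 ∩ 2·signedArea(GFE) = 2048/771]
   → E = (-5, 1/3)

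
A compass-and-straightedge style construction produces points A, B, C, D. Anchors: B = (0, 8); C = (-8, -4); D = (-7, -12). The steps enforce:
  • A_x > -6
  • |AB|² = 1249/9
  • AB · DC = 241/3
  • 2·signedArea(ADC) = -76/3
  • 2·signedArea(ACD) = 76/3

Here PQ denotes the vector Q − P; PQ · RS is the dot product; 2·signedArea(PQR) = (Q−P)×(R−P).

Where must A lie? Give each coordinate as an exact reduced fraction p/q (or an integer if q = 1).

A = (-5, -8/3)

1. A_x = -5  [2·signedArea(ACD) = 76/3 ∩ AB · DC = 241/3]
2. A_y = -8/3  [2·signedArea(ACD) = 76/3 ∩ AB · DC = 241/3]
   → A = (-5, -8/3)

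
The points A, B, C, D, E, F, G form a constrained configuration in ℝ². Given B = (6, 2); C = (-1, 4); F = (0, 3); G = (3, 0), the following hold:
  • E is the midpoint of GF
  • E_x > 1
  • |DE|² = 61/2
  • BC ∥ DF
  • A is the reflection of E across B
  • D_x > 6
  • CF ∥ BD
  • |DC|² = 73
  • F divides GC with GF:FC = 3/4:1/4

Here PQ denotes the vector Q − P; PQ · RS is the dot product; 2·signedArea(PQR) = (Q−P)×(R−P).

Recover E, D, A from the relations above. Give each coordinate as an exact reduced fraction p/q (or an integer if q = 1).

1. E_x = 3/2  [E is the midpoint of GF]
2. E_y = 3/2  [E is the midpoint of GF]
   → E = (3/2, 3/2)
3. D_x = 7  [BC ∥ DF ∩ CF ∥ BD]
4. D_y = 1  [BC ∥ DF ∩ CF ∥ BD]
   → D = (7, 1)
5. A_x = 21/2  [A is the reflection of E across B]
6. A_y = 5/2  [A is the reflection of E across B]
   → A = (21/2, 5/2)

A = (21/2, 5/2)
D = (7, 1)
E = (3/2, 3/2)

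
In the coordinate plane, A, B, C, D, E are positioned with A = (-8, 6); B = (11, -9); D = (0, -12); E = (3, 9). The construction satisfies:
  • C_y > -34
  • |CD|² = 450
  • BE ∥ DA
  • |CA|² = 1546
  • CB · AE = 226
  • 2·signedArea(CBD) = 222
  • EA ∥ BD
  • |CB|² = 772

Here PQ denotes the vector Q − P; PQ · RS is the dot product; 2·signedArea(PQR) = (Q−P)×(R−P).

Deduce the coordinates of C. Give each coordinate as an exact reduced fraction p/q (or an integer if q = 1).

1. C_x = -3  [CB · AE = 226 ∩ 2·signedArea(CBD) = 222]
2. C_y = -33  [CB · AE = 226 ∩ 2·signedArea(CBD) = 222]
   → C = (-3, -33)

C = (-3, -33)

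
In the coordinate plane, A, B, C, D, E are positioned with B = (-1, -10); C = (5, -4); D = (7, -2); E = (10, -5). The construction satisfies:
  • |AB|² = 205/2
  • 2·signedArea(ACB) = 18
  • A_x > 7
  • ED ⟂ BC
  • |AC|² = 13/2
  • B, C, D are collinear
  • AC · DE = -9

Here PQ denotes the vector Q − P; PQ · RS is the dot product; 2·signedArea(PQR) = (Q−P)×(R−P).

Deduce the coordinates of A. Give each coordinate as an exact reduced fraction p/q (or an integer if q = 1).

A = (15/2, -9/2)

1. A_x = 15/2  [line 6·x + -6·y + -72 = 0 ∩ |AC|² = 13/2]
2. A_y = -9/2  [line 6·x + -6·y + -72 = 0 ∩ |AC|² = 13/2]
   → A = (15/2, -9/2)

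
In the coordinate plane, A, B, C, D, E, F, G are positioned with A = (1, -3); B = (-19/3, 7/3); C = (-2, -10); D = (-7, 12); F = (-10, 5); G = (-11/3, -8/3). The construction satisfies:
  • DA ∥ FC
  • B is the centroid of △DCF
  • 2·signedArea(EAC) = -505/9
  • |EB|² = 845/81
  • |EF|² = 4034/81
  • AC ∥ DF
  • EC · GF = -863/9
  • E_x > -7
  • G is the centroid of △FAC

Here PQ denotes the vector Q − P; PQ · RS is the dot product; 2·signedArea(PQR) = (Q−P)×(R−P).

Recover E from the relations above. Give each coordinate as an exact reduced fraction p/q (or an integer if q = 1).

E = (-55/9, -8/9)

1. E_x = -55/9  [EC · GF = -863/9 ∩ 2·signedArea(EAC) = -505/9]
2. E_y = -8/9  [EC · GF = -863/9 ∩ 2·signedArea(EAC) = -505/9]
   → E = (-55/9, -8/9)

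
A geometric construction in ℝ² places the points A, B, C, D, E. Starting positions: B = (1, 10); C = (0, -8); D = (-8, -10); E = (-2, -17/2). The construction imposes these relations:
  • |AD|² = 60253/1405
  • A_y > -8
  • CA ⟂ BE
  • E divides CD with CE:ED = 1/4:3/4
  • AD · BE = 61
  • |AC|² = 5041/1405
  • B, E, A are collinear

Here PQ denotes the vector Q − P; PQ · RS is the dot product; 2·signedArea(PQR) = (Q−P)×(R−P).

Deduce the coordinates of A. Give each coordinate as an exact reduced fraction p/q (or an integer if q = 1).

1. A_x = -2627/1405  [B, E, A are collinear ∩ CA ⟂ BE]
2. A_y = -10814/1405  [B, E, A are collinear ∩ CA ⟂ BE]
   → A = (-2627/1405, -10814/1405)

A = (-2627/1405, -10814/1405)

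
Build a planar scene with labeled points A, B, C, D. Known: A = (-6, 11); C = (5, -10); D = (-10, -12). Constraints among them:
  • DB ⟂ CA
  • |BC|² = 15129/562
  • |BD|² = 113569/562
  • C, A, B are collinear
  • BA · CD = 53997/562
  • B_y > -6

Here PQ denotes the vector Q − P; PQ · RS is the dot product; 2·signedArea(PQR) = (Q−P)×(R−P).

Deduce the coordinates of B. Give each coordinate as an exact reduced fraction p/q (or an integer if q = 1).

1. B_x = 1457/562  [C, A, B are collinear ∩ DB ⟂ CA]
2. B_y = -3037/562  [C, A, B are collinear ∩ DB ⟂ CA]
   → B = (1457/562, -3037/562)

B = (1457/562, -3037/562)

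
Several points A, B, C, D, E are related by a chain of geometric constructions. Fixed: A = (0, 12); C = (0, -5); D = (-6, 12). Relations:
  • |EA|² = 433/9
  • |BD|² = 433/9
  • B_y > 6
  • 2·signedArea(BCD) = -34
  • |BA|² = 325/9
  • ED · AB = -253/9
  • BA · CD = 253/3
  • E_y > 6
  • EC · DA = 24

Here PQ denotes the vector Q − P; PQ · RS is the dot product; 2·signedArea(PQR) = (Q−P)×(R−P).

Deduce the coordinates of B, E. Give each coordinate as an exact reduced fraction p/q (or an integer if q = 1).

1. B_x = -2  [BA · CD = 253/3 ∩ 2·signedArea(BCD) = -34]
2. B_y = 19/3  [BA · CD = 253/3 ∩ 2·signedArea(BCD) = -34]
   → B = (-2, 19/3)
3. E_x = -4  [EC · DA = 24 ∩ ED · AB = -253/9]
4. E_y = 19/3  [EC · DA = 24 ∩ ED · AB = -253/9]
   → E = (-4, 19/3)

B = (-2, 19/3)
E = (-4, 19/3)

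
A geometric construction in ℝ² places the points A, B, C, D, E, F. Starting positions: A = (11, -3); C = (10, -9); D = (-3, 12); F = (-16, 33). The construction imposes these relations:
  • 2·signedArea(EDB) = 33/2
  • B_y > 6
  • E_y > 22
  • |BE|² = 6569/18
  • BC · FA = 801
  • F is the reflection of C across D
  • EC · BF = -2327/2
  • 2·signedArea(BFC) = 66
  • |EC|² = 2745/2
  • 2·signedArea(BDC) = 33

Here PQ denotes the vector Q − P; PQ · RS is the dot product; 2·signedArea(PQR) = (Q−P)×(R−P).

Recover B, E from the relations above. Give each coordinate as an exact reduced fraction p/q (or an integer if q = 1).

1. B_x = 5/3  [BC · FA = 801 ∩ 2·signedArea(BFC) = 66]
2. B_y = 7  [BC · FA = 801 ∩ 2·signedArea(BFC) = 66]
   → B = (5/3, 7)
3. E_x = -19/2  [2·signedArea(EDB) = 33/2 ∩ EC · BF = -2327/2]
4. E_y = 45/2  [2·signedArea(EDB) = 33/2 ∩ EC · BF = -2327/2]
   → E = (-19/2, 45/2)

B = (5/3, 7)
E = (-19/2, 45/2)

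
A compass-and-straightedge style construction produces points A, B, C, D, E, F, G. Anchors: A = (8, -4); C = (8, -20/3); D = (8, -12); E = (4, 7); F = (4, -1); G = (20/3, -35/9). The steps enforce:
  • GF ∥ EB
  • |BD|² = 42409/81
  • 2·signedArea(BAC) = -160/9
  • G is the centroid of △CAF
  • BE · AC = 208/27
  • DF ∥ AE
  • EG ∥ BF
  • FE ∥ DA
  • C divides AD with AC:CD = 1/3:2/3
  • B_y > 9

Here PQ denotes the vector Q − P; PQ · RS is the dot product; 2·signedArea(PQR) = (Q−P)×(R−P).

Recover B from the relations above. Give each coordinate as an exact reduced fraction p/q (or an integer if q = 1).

B = (4/3, 89/9)

1. B_x = 4/3  [EG ∥ BF ∩ GF ∥ EB]
2. B_y = 89/9  [EG ∥ BF ∩ GF ∥ EB]
   → B = (4/3, 89/9)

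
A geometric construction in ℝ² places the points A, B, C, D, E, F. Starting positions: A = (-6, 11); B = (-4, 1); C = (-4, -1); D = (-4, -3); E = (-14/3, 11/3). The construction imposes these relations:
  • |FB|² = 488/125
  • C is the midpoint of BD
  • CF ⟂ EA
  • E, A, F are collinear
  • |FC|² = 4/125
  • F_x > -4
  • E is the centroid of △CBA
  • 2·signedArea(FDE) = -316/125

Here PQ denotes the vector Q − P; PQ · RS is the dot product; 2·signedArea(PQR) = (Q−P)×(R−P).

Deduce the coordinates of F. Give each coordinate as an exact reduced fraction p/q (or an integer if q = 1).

F = (-478/125, -121/125)

1. F_x = -478/125  [E, A, F are collinear ∩ CF ⟂ EA]
2. F_y = -121/125  [E, A, F are collinear ∩ CF ⟂ EA]
   → F = (-478/125, -121/125)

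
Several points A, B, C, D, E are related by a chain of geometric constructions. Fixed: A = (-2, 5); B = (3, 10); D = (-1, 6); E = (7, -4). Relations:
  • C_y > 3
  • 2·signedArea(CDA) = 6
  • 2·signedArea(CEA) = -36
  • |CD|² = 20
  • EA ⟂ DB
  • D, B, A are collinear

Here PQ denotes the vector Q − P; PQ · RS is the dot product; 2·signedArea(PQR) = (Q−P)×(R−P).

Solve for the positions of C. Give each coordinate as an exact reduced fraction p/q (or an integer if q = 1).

1. C_x = 3  [2·signedArea(CDA) = 6 ∩ 2·signedArea(CEA) = -36]
2. C_y = 4  [2·signedArea(CDA) = 6 ∩ 2·signedArea(CEA) = -36]
   → C = (3, 4)

C = (3, 4)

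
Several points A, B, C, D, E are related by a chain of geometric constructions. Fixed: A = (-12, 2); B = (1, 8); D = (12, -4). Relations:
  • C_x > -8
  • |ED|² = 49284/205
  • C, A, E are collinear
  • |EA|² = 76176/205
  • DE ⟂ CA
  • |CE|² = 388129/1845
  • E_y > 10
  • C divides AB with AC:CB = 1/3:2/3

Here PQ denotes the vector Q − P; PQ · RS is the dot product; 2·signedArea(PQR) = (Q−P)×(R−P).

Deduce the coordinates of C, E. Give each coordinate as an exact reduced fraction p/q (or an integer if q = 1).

1. C_x = -23/3  [C divides AB with AC:CB = 1/3:2/3]
2. C_y = 4  [C divides AB with AC:CB = 1/3:2/3]
   → C = (-23/3, 4)
3. E_x = 1128/205  [C, A, E are collinear ∩ DE ⟂ CA]
4. E_y = 2066/205  [C, A, E are collinear ∩ DE ⟂ CA]
   → E = (1128/205, 2066/205)

C = (-23/3, 4)
E = (1128/205, 2066/205)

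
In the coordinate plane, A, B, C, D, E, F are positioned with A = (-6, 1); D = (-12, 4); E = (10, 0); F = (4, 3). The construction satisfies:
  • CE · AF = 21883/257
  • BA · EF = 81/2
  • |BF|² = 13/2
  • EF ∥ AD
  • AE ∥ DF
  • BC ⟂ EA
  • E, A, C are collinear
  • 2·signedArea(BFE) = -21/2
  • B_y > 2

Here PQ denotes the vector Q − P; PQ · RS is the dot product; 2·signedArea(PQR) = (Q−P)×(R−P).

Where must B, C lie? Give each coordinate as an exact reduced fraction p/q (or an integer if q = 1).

B = (3/2, 5/2)
C = (354/257, 277/514)

1. B_x = 3/2  [2·signedArea(BFE) = -21/2 ∩ BA · EF = 81/2]
2. B_y = 5/2  [2·signedArea(BFE) = -21/2 ∩ BA · EF = 81/2]
   → B = (3/2, 5/2)
3. C_x = 354/257  [E, A, C are collinear ∩ BC ⟂ EA]
4. C_y = 277/514  [E, A, C are collinear ∩ BC ⟂ EA]
   → C = (354/257, 277/514)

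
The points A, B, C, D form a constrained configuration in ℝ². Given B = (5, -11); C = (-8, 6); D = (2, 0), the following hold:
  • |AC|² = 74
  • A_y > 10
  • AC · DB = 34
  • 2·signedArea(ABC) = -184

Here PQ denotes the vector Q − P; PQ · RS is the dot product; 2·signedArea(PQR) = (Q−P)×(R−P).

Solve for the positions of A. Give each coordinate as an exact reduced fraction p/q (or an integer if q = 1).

A = (-1, 11)

1. A_x = -1  [AC · DB = 34 ∩ 2·signedArea(ABC) = -184]
2. A_y = 11  [AC · DB = 34 ∩ 2·signedArea(ABC) = -184]
   → A = (-1, 11)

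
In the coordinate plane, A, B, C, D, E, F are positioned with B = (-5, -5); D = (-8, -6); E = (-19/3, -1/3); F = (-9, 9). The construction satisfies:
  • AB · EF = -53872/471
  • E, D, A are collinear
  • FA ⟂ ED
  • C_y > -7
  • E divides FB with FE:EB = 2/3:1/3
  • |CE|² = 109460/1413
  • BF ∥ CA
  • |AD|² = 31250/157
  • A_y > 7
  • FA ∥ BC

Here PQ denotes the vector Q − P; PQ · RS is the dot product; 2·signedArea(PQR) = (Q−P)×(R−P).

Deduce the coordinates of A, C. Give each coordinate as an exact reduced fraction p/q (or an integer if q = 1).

1. A_x = -631/157  [E, D, A are collinear ∩ FA ⟂ ED]
2. A_y = 1183/157  [E, D, A are collinear ∩ FA ⟂ ED]
   → A = (-631/157, 1183/157)
3. C_x = -3/157  [BF ∥ CA ∩ FA ∥ BC]
4. C_y = -1015/157  [BF ∥ CA ∩ FA ∥ BC]
   → C = (-3/157, -1015/157)

A = (-631/157, 1183/157)
C = (-3/157, -1015/157)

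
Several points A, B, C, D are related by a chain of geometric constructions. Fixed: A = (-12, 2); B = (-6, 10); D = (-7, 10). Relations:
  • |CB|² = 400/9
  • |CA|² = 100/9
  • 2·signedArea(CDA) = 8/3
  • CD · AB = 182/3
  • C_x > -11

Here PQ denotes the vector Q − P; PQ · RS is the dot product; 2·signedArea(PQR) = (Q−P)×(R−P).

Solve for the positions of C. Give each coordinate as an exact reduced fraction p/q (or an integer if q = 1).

1. C_x = -10  [2·signedArea(CDA) = 8/3 ∩ CD · AB = 182/3]
2. C_y = 14/3  [2·signedArea(CDA) = 8/3 ∩ CD · AB = 182/3]
   → C = (-10, 14/3)

C = (-10, 14/3)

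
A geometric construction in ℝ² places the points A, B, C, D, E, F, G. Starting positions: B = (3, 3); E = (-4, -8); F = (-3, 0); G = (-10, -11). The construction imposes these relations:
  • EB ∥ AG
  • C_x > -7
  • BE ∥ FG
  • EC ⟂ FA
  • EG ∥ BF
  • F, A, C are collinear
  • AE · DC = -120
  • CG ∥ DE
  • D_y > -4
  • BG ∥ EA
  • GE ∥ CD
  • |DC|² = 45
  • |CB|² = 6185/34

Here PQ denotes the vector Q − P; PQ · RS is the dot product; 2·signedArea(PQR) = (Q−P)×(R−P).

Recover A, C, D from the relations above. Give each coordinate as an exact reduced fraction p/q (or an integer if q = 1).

A = (-17, -22)
C = (-235/34, -209/34)
D = (-31/34, -107/34)

1. A_x = -17  [EB ∥ AG ∩ BG ∥ EA]
2. A_y = -22  [EB ∥ AG ∩ BG ∥ EA]
   → A = (-17, -22)
3. C_x = -235/34  [F, A, C are collinear ∩ EC ⟂ FA]
4. C_y = -209/34  [F, A, C are collinear ∩ EC ⟂ FA]
   → C = (-235/34, -209/34)
5. D_x = -31/34  [CG ∥ DE ∩ GE ∥ CD]
6. D_y = -107/34  [CG ∥ DE ∩ GE ∥ CD]
   → D = (-31/34, -107/34)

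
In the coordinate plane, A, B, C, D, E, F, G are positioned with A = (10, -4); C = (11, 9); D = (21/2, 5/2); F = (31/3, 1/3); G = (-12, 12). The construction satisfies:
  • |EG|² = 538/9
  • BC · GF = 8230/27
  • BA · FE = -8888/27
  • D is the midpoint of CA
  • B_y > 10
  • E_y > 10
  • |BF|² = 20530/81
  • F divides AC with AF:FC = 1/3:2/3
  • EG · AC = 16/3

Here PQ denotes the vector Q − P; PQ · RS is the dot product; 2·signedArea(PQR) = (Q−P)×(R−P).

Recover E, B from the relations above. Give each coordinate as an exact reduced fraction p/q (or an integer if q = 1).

B = (-16/9, 32/3)
E = (-13/3, 11)

1. B_x = -16/9  [line -67/3·x + 35/3·y + -4432/27 = 0 ∩ |BF|² = 20530/81]
2. B_y = 32/3  [line -67/3·x + 35/3·y + -4432/27 = 0 ∩ |BF|² = 20530/81]
   → B = (-16/9, 32/3)
3. E_x = -13/3  [EG · AC = 16/3 ∩ BA · FE = -8888/27]
4. E_y = 11  [EG · AC = 16/3 ∩ BA · FE = -8888/27]
   → E = (-13/3, 11)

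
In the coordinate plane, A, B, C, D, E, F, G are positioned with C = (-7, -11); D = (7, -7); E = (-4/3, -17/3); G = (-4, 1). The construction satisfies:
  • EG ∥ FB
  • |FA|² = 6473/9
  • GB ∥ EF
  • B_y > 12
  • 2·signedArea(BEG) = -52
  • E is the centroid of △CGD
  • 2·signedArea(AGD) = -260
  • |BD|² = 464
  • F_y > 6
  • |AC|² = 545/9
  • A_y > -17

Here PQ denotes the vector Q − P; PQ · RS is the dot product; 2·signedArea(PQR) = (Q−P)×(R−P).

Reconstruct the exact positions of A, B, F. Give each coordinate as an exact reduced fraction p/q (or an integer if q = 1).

A = (-38/3, -49/3)
B = (-1, 13)
F = (5/3, 19/3)

1. A_x = -38/3  [line 8·x + 11·y + 281 = 0 ∩ |AC|² = 545/9]
2. A_y = -49/3  [line 8·x + 11·y + 281 = 0 ∩ |AC|² = 545/9]
   → A = (-38/3, -49/3)
3. B_x = -1  [line -20/3·x + -8/3·y + 28 = 0 ∩ |BD|² = 464]
4. B_y = 13  [line -20/3·x + -8/3·y + 28 = 0 ∩ |BD|² = 464]
   → B = (-1, 13)
5. F_x = 5/3  [EG ∥ FB ∩ GB ∥ EF]
6. F_y = 19/3  [EG ∥ FB ∩ GB ∥ EF]
   → F = (5/3, 19/3)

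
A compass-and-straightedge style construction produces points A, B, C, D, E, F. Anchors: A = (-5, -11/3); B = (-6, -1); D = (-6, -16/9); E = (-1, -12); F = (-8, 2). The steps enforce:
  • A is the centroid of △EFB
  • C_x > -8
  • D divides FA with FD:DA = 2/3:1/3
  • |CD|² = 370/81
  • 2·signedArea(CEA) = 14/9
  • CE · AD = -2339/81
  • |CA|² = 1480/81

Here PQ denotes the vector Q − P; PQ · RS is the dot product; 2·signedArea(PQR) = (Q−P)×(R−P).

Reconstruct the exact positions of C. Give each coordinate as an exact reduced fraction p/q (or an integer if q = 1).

C = (-7, 1/9)

1. C_x = -7  [2·signedArea(CEA) = 14/9 ∩ CE · AD = -2339/81]
2. C_y = 1/9  [2·signedArea(CEA) = 14/9 ∩ CE · AD = -2339/81]
   → C = (-7, 1/9)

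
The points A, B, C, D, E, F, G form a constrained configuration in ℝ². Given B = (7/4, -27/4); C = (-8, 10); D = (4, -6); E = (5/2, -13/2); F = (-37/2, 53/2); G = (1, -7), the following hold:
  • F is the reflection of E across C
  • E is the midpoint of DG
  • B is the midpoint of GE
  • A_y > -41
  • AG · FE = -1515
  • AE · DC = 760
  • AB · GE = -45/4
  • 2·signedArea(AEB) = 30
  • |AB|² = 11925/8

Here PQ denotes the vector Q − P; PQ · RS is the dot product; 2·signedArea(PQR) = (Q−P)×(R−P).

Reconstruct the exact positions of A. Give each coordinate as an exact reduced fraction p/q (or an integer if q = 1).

A = (41/2, -81/2)

1. A_x = 41/2  [AB · GE = -45/4 ∩ AG · FE = -1515]
2. A_y = -81/2  [AB · GE = -45/4 ∩ AG · FE = -1515]
   → A = (41/2, -81/2)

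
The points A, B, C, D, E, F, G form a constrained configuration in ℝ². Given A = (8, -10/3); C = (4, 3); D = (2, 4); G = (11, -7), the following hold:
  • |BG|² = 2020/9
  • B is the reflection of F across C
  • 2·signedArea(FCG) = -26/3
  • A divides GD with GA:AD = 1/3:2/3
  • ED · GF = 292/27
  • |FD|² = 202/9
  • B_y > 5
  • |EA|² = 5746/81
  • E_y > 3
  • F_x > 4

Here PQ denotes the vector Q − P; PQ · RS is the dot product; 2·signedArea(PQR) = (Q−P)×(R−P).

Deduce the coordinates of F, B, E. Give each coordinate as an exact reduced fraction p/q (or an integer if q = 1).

B = (3, 17/3)
E = (11/3, 35/9)
F = (5, 1/3)

1. F_x = 5  [line 10·x + 7·y + -157/3 = 0 ∩ |FD|² = 202/9]
2. F_y = 1/3  [line 10·x + 7·y + -157/3 = 0 ∩ |FD|² = 202/9]
   → F = (5, 1/3)
3. B_x = 3  [B is the reflection of F across C]
4. B_y = 17/3  [B is the reflection of F across C]
   → B = (3, 17/3)
5. E_x = 11/3  [line 6·x + -22/3·y + 176/27 = 0 ∩ |EA|² = 5746/81]
6. E_y = 35/9  [line 6·x + -22/3·y + 176/27 = 0 ∩ |EA|² = 5746/81]
   → E = (11/3, 35/9)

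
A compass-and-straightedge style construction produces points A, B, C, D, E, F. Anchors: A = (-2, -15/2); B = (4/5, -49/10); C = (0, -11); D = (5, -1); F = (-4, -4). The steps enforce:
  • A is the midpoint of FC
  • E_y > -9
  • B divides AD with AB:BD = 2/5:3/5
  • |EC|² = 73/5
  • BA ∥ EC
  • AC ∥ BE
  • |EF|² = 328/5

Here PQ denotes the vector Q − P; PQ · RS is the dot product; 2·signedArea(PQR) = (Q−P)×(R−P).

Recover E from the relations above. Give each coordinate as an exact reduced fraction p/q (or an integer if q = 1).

1. E_x = 14/5  [BA ∥ EC ∩ AC ∥ BE]
2. E_y = -42/5  [BA ∥ EC ∩ AC ∥ BE]
   → E = (14/5, -42/5)

E = (14/5, -42/5)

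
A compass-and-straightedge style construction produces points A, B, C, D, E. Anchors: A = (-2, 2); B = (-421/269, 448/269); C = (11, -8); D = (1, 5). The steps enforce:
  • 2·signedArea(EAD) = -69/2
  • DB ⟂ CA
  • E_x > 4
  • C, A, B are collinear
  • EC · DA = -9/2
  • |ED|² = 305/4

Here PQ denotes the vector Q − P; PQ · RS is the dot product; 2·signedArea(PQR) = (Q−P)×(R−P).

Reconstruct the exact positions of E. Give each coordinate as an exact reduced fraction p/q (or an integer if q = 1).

E = (9/2, -3)

1. E_x = 9/2  [EC · DA = -9/2 ∩ 2·signedArea(EAD) = -69/2]
2. E_y = -3  [EC · DA = -9/2 ∩ 2·signedArea(EAD) = -69/2]
   → E = (9/2, -3)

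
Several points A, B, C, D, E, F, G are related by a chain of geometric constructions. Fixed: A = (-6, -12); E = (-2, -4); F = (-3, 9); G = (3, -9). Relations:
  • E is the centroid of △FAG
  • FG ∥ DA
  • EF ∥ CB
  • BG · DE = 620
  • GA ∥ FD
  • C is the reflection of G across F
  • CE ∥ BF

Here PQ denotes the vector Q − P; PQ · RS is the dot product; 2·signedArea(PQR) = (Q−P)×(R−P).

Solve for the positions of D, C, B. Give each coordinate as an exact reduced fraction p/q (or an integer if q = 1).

B = (-10, 40)
C = (-9, 27)
D = (-12, 6)

1. D_x = -12  [FG ∥ DA ∩ GA ∥ FD]
2. D_y = 6  [FG ∥ DA ∩ GA ∥ FD]
   → D = (-12, 6)
3. C_x = -9  [C is the reflection of G across F]
4. C_y = 27  [C is the reflection of G across F]
   → C = (-9, 27)
5. B_x = -10  [CE ∥ BF ∩ EF ∥ CB]
6. B_y = 40  [CE ∥ BF ∩ EF ∥ CB]
   → B = (-10, 40)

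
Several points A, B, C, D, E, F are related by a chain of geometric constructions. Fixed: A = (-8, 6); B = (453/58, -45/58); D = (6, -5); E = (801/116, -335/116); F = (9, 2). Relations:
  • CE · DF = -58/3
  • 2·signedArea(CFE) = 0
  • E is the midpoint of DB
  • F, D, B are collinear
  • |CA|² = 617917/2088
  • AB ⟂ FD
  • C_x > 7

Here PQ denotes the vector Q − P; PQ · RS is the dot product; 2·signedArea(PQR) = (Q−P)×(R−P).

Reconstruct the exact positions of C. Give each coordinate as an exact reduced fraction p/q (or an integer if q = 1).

1. C_x = 917/116  [2·signedArea(CFE) = 0 ∩ CE · DF = -58/3]
2. C_y = -193/348  [2·signedArea(CFE) = 0 ∩ CE · DF = -58/3]
   → C = (917/116, -193/348)

C = (917/116, -193/348)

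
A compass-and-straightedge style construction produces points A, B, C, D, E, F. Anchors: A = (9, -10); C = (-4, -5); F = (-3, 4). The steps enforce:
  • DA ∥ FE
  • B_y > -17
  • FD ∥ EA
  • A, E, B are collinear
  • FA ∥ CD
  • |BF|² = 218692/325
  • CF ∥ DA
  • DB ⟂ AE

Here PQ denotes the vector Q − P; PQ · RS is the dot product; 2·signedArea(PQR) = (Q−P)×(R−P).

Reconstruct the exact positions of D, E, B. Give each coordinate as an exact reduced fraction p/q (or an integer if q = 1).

1. D_x = 8  [CF ∥ DA ∩ FA ∥ CD]
2. D_y = -19  [CF ∥ DA ∩ FA ∥ CD]
   → D = (8, -19)
3. E_x = -2  [FD ∥ EA ∩ DA ∥ FE]
4. E_y = 13  [FD ∥ EA ∩ DA ∥ FE]
   → E = (-2, 13)
5. B_x = 4003/325  [A, E, B are collinear ∩ DB ⟂ AE]
6. B_y = -5504/325  [A, E, B are collinear ∩ DB ⟂ AE]
   → B = (4003/325, -5504/325)

B = (4003/325, -5504/325)
D = (8, -19)
E = (-2, 13)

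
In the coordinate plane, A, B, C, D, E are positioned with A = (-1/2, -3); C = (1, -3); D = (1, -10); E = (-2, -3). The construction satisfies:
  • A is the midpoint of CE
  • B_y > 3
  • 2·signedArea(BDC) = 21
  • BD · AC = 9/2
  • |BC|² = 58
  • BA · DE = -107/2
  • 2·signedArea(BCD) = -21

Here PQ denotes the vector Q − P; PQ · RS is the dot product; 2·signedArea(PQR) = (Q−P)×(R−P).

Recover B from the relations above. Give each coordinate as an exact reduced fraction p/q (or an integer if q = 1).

1. B_x = -2  [BA · DE = -107/2 ∩ 2·signedArea(BCD) = -21]
2. B_y = 4  [BA · DE = -107/2 ∩ 2·signedArea(BCD) = -21]
   → B = (-2, 4)

B = (-2, 4)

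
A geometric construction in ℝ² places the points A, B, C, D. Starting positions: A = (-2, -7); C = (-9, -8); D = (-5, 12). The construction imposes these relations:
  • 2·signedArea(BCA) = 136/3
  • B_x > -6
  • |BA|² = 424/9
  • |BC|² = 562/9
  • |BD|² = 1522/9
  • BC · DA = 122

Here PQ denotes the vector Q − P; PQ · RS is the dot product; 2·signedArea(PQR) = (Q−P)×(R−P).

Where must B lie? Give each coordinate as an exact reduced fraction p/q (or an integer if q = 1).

B = (-16/3, -1)

1. B_x = -16/3  [BC · DA = 122 ∩ 2·signedArea(BCA) = 136/3]
2. B_y = -1  [BC · DA = 122 ∩ 2·signedArea(BCA) = 136/3]
   → B = (-16/3, -1)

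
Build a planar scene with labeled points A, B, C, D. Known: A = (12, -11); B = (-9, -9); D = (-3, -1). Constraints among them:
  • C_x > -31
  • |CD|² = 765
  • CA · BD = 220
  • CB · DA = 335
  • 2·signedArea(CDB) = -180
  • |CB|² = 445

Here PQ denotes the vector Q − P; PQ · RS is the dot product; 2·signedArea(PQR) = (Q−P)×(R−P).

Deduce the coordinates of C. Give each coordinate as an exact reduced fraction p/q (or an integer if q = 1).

1. C_x = -30  [CA · BD = 220 ∩ CB · DA = 335]
2. C_y = -7  [CA · BD = 220 ∩ CB · DA = 335]
   → C = (-30, -7)

C = (-30, -7)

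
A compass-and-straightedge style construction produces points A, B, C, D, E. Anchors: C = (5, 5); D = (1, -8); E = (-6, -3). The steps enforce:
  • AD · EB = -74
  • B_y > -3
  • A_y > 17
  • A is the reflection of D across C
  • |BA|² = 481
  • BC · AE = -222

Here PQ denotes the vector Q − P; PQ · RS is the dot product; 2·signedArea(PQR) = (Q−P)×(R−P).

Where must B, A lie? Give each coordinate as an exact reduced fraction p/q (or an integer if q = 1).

A = (9, 18)
B = (0, -2)

1. A_x = 9  [A is the reflection of D across C]
2. A_y = 18  [A is the reflection of D across C]
   → A = (9, 18)
3. B_x = 0  [BC · AE = -222 ∩ AD · EB = -74]
4. B_y = -2  [BC · AE = -222 ∩ AD · EB = -74]
   → B = (0, -2)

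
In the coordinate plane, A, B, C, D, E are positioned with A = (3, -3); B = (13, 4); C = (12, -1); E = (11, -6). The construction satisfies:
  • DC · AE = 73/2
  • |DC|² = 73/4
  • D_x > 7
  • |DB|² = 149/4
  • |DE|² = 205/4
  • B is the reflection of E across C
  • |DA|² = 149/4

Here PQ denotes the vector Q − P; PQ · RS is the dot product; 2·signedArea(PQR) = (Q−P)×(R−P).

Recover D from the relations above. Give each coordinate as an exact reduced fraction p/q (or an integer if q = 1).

1. D_x = 8  [line -8·x + 3·y + 125/2 = 0 ∩ |DA|² = 149/4]
2. D_y = 1/2  [line -8·x + 3·y + 125/2 = 0 ∩ |DA|² = 149/4]
   → D = (8, 1/2)

D = (8, 1/2)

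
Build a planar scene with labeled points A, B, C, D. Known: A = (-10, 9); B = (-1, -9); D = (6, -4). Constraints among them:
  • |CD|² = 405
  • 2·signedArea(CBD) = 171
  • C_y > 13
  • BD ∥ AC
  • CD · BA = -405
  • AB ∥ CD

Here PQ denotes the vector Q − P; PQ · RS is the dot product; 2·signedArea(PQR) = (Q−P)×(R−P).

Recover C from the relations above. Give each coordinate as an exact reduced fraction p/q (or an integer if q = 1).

1. C_x = -3  [AB ∥ CD ∩ BD ∥ AC]
2. C_y = 14  [AB ∥ CD ∩ BD ∥ AC]
   → C = (-3, 14)

C = (-3, 14)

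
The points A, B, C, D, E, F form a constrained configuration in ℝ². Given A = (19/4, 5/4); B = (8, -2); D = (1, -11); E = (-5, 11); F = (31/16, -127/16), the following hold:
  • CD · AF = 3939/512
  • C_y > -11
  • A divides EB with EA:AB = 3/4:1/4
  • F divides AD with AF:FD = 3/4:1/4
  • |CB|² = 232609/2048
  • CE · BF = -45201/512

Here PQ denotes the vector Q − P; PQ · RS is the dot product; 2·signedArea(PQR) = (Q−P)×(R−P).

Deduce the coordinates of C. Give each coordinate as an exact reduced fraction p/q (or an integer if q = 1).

1. C_x = 79/64  [CE · BF = -45201/512 ∩ CD · AF = 3939/512]
2. C_y = -655/64  [CE · BF = -45201/512 ∩ CD · AF = 3939/512]
   → C = (79/64, -655/64)

C = (79/64, -655/64)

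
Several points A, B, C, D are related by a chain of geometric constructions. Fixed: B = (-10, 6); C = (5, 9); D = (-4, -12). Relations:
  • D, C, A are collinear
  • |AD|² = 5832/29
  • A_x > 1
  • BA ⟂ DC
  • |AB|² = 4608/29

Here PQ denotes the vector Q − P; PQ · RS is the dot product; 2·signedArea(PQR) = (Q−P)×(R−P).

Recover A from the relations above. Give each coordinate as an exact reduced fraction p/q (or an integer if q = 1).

A = (46/29, 30/29)

1. A_x = 46/29  [D, C, A are collinear ∩ BA ⟂ DC]
2. A_y = 30/29  [D, C, A are collinear ∩ BA ⟂ DC]
   → A = (46/29, 30/29)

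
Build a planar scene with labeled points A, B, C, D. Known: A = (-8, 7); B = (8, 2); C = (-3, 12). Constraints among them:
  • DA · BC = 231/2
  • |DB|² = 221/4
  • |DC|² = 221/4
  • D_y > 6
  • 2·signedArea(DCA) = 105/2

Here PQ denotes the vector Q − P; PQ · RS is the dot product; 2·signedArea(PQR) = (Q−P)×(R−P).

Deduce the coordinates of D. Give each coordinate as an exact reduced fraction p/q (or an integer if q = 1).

D = (5/2, 7)

1. D_x = 5/2  [2·signedArea(DCA) = 105/2 ∩ DA · BC = 231/2]
2. D_y = 7  [2·signedArea(DCA) = 105/2 ∩ DA · BC = 231/2]
   → D = (5/2, 7)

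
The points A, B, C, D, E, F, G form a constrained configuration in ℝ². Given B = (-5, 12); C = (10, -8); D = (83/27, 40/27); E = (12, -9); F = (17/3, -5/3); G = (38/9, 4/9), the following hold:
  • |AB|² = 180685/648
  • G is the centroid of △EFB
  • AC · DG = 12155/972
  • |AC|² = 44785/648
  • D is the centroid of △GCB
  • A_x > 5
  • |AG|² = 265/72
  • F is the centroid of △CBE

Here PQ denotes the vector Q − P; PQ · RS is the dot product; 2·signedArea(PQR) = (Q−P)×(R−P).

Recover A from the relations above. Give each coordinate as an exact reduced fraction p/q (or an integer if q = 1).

1. A_x = 191/36  [line -31/27·x + 28/27·y + 7069/972 = 0 ∩ |AC|² = 44785/648]
2. A_y = -41/36  [line -31/27·x + 28/27·y + 7069/972 = 0 ∩ |AC|² = 44785/648]
   → A = (191/36, -41/36)

A = (191/36, -41/36)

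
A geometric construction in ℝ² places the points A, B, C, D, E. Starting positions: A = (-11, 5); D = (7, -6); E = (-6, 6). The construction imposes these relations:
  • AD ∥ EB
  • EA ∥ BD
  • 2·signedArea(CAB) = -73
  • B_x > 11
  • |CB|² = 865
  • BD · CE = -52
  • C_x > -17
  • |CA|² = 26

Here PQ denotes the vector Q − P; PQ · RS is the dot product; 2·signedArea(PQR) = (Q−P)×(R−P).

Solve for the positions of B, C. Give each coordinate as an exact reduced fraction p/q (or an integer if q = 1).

1. B_x = 12  [EA ∥ BD ∩ AD ∥ EB]
2. B_y = -5  [EA ∥ BD ∩ AD ∥ EB]
   → B = (12, -5)
3. C_x = -16  [2·signedArea(CAB) = -73 ∩ BD · CE = -52]
4. C_y = 4  [2·signedArea(CAB) = -73 ∩ BD · CE = -52]
   → C = (-16, 4)

B = (12, -5)
C = (-16, 4)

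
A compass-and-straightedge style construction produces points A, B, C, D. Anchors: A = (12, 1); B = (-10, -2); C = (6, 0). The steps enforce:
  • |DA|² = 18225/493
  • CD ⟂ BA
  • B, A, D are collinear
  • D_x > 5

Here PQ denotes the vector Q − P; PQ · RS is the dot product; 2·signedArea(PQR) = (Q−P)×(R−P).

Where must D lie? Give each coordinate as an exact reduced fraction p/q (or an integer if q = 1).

D = (2946/493, 88/493)

1. D_x = 2946/493  [B, A, D are collinear ∩ CD ⟂ BA]
2. D_y = 88/493  [B, A, D are collinear ∩ CD ⟂ BA]
   → D = (2946/493, 88/493)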